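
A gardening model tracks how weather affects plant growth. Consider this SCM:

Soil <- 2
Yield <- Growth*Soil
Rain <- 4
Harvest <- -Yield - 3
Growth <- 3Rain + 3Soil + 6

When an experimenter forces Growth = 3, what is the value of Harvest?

-9

do(Growth=3) replaces the equation Growth <- 3Rain + 3Soil + 6 with the constant Growth = 3.
Yield = Growth*Soil  [with Growth=3, Soil=2]  = 6
Harvest = -Yield - 3  [with Yield=6]  = -9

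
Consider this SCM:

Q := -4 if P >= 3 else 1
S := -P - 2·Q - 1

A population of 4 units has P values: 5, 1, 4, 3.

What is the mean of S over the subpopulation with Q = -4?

3

Conditioning on Q=-4 selects the 3 unit(s) with P ∈ {5, 4, 3}. Their S values: 2, 3, 4. Mean = 3.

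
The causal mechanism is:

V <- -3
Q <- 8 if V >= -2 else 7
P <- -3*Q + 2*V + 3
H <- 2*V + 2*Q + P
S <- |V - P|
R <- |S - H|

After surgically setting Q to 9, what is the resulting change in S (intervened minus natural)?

6

do(Q=9) replaces the equation Q <- 8 if V >= -2 else 7 with the constant Q = 9.
P = -3*Q + 2*V + 3  [with Q=9, V=-3]  = -30
S = |V - P|  [with V=-3, P=-30]  = 27
Without intervention: Q = 8 if V >= -2 else 7  [with V=-3]  = 7; P = -3*Q + 2*V + 3  [with Q=7, V=-3]  = -24; S = |V - P|  [with V=-3, P=-24]  = 21.
Change = 27 − 21 = 6.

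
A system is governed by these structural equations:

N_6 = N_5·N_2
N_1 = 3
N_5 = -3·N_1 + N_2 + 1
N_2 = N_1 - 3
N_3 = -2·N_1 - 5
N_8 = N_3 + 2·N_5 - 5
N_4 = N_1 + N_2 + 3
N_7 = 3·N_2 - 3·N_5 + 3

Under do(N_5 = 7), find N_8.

do(N_5=7) replaces the equation N_5 = -3·N_1 + N_2 + 1 with the constant N_5 = 7.
N_3 = -2·N_1 - 5  [with N_1=3]  = -11
N_8 = N_3 + 2·N_5 - 5  [with N_3=-11, N_5=7]  = -2

-2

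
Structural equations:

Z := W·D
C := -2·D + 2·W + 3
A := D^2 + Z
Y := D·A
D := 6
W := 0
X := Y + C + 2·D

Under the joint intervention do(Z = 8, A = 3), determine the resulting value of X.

21

Under do(Z = 8, A = 3), each intervened variable's structural equation is replaced by its fixed value.
C = -2·D + 2·W + 3  [with D=6, W=0]  = -9
Y = D·A  [with D=6, A=3]  = 18
X = Y + C + 2·D  [with Y=18, C=-9, D=6]  = 21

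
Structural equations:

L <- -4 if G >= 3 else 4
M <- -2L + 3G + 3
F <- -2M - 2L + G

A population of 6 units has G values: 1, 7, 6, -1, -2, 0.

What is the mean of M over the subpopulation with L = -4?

30.5

Conditioning on L=-4 selects the 2 unit(s) with G ∈ {7, 6}. Their M values: 32, 29. Mean = 30.5.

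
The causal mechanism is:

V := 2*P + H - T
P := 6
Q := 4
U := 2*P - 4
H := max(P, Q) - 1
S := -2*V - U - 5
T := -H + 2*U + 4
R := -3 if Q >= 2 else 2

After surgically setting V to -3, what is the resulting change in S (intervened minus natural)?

10

do(V=-3) replaces the equation V := 2*P + H - T with the constant V = -3.
U = 2*P - 4  [with P=6]  = 8
S = -2*V - U - 5  [with V=-3, U=8]  = -7
Without intervention: U = 2*P - 4  [with P=6]  = 8; H = max(P, Q) - 1  [with P=6, Q=4]  = 5; T = -H + 2*U + 4  [with H=5, U=8]  = 15; V = 2*P + H - T  [with P=6, H=5, T=15]  = 2; S = -2*V - U - 5  [with V=2, U=8]  = -17.
Change = -7 − (-17) = 10.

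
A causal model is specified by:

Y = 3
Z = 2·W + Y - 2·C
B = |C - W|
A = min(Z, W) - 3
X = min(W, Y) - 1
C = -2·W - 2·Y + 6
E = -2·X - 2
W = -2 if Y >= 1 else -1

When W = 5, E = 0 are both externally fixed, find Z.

Under do(W = 5, E = 0), each intervened variable's structural equation is replaced by its fixed value.
C = -2·W - 2·Y + 6  [with W=5, Y=3]  = -10
Z = 2·W + Y - 2·C  [with W=5, Y=3, C=-10]  = 33

33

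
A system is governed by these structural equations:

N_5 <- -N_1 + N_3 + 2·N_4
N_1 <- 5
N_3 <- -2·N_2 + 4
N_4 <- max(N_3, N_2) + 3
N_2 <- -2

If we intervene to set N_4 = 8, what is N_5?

Intervening sets N_4 = 8 and removes its equation (N_4 <- max(N_3, N_2) + 3).
N_3 = -2·N_2 + 4  [with N_2=-2]  = 8
N_5 = -N_1 + N_3 + 2·N_4  [with N_1=5, N_3=8, N_4=8]  = 19

19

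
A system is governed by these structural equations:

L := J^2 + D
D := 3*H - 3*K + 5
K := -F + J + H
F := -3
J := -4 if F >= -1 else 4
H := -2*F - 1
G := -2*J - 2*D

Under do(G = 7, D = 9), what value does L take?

25

Setting G = 7, D = 9 by intervention discards those variables' equations.
J = -4 if F >= -1 else 4  [with F=-3]  = 4
L = J^2 + D  [with J=4, D=9]  = 25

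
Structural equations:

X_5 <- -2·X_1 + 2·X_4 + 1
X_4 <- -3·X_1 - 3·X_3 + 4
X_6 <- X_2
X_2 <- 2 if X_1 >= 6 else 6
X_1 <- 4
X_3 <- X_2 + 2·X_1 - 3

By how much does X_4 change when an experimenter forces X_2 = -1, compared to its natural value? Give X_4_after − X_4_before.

21

Under do(X_2=-1), the mechanism X_2 <- 2 if X_1 >= 6 else 6 is discarded; X_2 is fixed at -1.
X_3 = X_2 + 2·X_1 - 3  [with X_2=-1, X_1=4]  = 4
X_4 = -3·X_1 - 3·X_3 + 4  [with X_1=4, X_3=4]  = -20
Without intervention: X_2 = 2 if X_1 >= 6 else 6  [with X_1=4]  = 6; X_3 = X_2 + 2·X_1 - 3  [with X_2=6, X_1=4]  = 11; X_4 = -3·X_1 - 3·X_3 + 4  [with X_1=4, X_3=11]  = -41.
Change = -20 − (-41) = 21.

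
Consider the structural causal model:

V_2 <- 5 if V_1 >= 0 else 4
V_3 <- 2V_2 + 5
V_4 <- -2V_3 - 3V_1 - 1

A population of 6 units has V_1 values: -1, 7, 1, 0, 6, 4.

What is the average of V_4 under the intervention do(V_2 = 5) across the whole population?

-39.5

do(V_2=5) breaks V_2's dependence on V_1. With V_2=5 fixed, V_4 across the units is -28, -52, -34, -31, -49, -43, mean -39.5.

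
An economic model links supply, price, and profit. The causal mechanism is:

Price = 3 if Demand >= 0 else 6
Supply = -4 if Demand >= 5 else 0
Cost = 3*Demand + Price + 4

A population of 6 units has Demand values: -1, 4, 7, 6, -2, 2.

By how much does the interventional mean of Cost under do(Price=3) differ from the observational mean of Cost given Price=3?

-6.25

Under do(Price=3), Price's equation is replaced by Price=3 for every unit. Per-unit Cost: 4, 19, 28, 25, 1, 13. Mean = 15.
E[Cost|Price=3] averages over only the 4 units with Price=3 (Demand = 4, 7, 6, 2): Cost = 19, 28, 25, 13, mean 21.25.
Difference = 15 − 21.25 = -6.25.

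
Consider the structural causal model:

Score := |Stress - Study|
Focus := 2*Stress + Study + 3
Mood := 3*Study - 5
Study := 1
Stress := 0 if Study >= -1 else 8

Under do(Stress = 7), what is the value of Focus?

The intervention breaks the incoming arrows to Stress: Stress := 0 if Study >= -1 else 8 no longer applies, and Stress = 7.
Focus = 2*Stress + Study + 3  [with Stress=7, Study=1]  = 18

18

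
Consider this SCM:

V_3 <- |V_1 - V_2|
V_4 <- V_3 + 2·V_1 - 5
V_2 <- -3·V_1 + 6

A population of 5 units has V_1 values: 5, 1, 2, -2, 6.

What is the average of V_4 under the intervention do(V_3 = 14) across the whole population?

Under do(V_3=14), V_3's equation is replaced by V_3=14 for every unit. Per-unit V_4: 19, 11, 13, 5, 21. Mean = 13.8.

13.8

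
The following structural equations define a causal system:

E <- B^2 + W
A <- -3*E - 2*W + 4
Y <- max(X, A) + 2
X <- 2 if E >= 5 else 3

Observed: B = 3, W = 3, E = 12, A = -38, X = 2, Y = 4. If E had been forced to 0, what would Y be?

5

The intervention breaks the incoming arrows to E: E <- B^2 + W no longer applies, and E = 0.
A = -3*E - 2*W + 4  [with E=0, W=3]  = -2
X = 2 if E >= 5 else 3  [with E=0]  = 3
Y = max(X, A) + 2  [with X=3, A=-2]  = 5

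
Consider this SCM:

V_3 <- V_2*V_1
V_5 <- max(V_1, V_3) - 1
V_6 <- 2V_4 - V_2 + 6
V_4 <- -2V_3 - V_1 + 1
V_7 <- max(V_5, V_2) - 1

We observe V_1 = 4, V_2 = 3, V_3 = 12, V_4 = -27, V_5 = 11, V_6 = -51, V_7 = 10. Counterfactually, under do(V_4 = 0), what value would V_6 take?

3

Under do(V_4=0), the mechanism V_4 <- -2V_3 - V_1 + 1 is discarded; V_4 is fixed at 0.
V_6 = 2V_4 - V_2 + 6  [with V_4=0, V_2=3]  = 3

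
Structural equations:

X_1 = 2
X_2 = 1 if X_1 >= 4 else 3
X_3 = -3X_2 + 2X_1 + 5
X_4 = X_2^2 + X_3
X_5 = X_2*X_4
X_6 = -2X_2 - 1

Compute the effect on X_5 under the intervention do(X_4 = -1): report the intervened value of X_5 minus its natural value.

-30

Intervening sets X_4 = -1 and removes its equation (X_4 = X_2^2 + X_3).
X_2 = 1 if X_1 >= 4 else 3  [with X_1=2]  = 3
X_5 = X_2*X_4  [with X_2=3, X_4=-1]  = -3
Without intervention: X_2 = 1 if X_1 >= 4 else 3  [with X_1=2]  = 3; X_3 = -3X_2 + 2X_1 + 5  [with X_2=3, X_1=2]  = 0; X_4 = X_2^2 + X_3  [with X_2=3, X_3=0]  = 9; X_5 = X_2*X_4  [with X_2=3, X_4=9]  = 27.
Change = -3 − 27 = -30.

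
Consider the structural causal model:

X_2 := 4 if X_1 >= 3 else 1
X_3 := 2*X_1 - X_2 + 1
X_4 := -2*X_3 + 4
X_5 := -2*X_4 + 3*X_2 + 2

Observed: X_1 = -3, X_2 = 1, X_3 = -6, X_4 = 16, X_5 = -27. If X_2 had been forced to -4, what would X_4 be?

Under do(X_2=-4), the mechanism X_2 := 4 if X_1 >= 3 else 1 is discarded; X_2 is fixed at -4.
X_3 = 2*X_1 - X_2 + 1  [with X_1=-3, X_2=-4]  = -1
X_4 = -2*X_3 + 4  [with X_3=-1]  = 6

6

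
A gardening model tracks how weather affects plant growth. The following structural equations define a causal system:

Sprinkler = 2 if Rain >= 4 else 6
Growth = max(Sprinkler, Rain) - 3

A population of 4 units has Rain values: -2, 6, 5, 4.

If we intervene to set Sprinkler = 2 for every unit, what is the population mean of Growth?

Under do(Sprinkler=2), Sprinkler's equation is replaced by Sprinkler=2 for every unit. Per-unit Growth: -1, 3, 2, 1. Mean = 1.25.

1.25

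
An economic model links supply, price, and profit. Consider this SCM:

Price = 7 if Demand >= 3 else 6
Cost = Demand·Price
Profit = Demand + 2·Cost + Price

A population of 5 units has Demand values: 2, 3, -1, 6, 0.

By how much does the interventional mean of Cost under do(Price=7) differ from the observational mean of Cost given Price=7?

-17.5

Under do(Price=7), Price's equation is replaced by Price=7 for every unit. Per-unit Cost: 14, 21, -7, 42, 0. Mean = 14.
Conditioning on Price=7 selects the 2 unit(s) with Demand ∈ {3, 6}. Their Cost values: 21, 42. Mean = 31.5.
Difference = 14 − 31.5 = -17.5.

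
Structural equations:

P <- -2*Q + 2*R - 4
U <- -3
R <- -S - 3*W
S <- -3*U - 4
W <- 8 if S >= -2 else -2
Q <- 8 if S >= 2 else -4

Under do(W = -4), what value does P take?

The intervention breaks the incoming arrows to W: W <- 8 if S >= -2 else -2 no longer applies, and W = -4.
S = -3*U - 4  [with U=-3]  = 5
Q = 8 if S >= 2 else -4  [with S=5]  = 8
R = -S - 3*W  [with S=5, W=-4]  = 7
P = -2*Q + 2*R - 4  [with Q=8, R=7]  = -6

-6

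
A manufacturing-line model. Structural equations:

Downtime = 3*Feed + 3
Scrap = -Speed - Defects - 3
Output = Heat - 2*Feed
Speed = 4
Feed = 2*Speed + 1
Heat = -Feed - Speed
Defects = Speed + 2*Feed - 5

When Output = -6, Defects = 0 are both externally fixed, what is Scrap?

Setting Output = -6, Defects = 0 by intervention discards those variables' equations.
Scrap = -Speed - Defects - 3  [with Speed=4, Defects=0]  = -7

-7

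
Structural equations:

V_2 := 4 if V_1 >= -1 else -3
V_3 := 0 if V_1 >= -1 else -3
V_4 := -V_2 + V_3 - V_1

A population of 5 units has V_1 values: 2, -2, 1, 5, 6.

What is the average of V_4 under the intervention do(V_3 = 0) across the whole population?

The intervention sets V_3=0 in all 5 units regardless of V_1. Recomputing V_4 per unit gives -6, 5, -5, -9, -10; average -5.

-5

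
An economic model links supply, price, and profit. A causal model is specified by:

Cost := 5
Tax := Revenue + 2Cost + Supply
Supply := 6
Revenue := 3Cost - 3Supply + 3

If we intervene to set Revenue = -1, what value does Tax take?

The intervention breaks the incoming arrows to Revenue: Revenue := 3Cost - 3Supply + 3 no longer applies, and Revenue = -1.
Tax = Revenue + 2Cost + Supply  [with Revenue=-1, Cost=5, Supply=6]  = 15

15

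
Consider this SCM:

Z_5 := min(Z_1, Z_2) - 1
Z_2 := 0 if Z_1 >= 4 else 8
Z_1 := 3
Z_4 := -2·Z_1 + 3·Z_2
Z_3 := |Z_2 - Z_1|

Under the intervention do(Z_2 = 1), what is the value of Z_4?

-3

Under do(Z_2=1), the mechanism Z_2 := 0 if Z_1 >= 4 else 8 is discarded; Z_2 is fixed at 1.
Z_4 = -2·Z_1 + 3·Z_2  [with Z_1=3, Z_2=1]  = -3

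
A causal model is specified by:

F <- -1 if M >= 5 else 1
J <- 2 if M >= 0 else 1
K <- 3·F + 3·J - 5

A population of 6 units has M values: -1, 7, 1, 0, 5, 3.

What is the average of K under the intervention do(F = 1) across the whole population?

3.5

The intervention sets F=1 in all 6 units regardless of M. Recomputing K per unit gives 1, 4, 4, 4, 4, 4; average 3.5.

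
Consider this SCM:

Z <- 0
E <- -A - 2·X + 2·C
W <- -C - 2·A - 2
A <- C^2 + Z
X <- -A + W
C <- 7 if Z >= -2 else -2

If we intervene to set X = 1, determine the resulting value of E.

-37

The intervention breaks the incoming arrows to X: X <- -A + W no longer applies, and X = 1.
C = 7 if Z >= -2 else -2  [with Z=0]  = 7
A = C^2 + Z  [with C=7, Z=0]  = 49
E = -A - 2·X + 2·C  [with A=49, X=1, C=7]  = -37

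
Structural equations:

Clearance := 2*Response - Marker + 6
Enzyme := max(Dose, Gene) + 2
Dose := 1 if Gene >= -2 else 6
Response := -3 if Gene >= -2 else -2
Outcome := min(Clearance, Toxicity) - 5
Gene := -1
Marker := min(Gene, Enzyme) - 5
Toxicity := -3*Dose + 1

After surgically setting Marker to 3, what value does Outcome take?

do(Marker=3) replaces the equation Marker := min(Gene, Enzyme) - 5 with the constant Marker = 3.
Dose = 1 if Gene >= -2 else 6  [with Gene=-1]  = 1
Response = -3 if Gene >= -2 else -2  [with Gene=-1]  = -3
Toxicity = -3*Dose + 1  [with Dose=1]  = -2
Clearance = 2*Response - Marker + 6  [with Response=-3, Marker=3]  = -3
Outcome = min(Clearance, Toxicity) - 5  [with Clearance=-3, Toxicity=-2]  = -8

-8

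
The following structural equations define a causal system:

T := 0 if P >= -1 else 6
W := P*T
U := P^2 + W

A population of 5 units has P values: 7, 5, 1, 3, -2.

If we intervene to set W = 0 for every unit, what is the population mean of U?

17.6

Every unit gets W=0 under the intervention. U values become 49, 25, 1, 9, 4; E[U|do(W=0)] = 17.6.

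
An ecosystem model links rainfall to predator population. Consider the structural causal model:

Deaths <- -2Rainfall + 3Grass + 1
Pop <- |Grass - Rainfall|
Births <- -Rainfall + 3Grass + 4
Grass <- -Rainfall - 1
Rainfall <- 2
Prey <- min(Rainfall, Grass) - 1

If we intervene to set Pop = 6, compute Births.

do(Pop=6) replaces the equation Pop <- |Grass - Rainfall| with the constant Pop = 6.
No directed path runs from Pop to Births, so Births keeps its natural value.
Grass = -Rainfall - 1  [with Rainfall=2]  = -3
Births = -Rainfall + 3Grass + 4  [with Rainfall=2, Grass=-3]  = -7

-7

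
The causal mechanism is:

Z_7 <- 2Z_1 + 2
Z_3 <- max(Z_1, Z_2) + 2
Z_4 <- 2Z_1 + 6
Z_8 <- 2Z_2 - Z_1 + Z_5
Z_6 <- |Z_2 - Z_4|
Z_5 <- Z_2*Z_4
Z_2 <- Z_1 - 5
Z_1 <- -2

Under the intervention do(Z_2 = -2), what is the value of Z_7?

-2

Under do(Z_2=-2), the mechanism Z_2 <- Z_1 - 5 is discarded; Z_2 is fixed at -2.
No directed path runs from Z_2 to Z_7, so Z_7 keeps its natural value.
Z_7 = 2Z_1 + 2  [with Z_1=-2]  = -2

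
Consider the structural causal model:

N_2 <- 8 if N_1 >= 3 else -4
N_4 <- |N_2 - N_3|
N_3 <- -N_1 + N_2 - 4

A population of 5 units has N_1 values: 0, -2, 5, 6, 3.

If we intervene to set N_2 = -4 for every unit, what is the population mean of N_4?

6.4

Under do(N_2=-4), N_2's equation is replaced by N_2=-4 for every unit. Per-unit N_4: 4, 2, 9, 10, 7. Mean = 6.4.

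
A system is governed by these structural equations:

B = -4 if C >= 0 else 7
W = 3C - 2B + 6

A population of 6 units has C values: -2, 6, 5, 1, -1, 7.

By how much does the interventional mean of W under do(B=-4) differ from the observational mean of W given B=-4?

-6.25

Every unit gets B=-4 under the intervention. W values become 8, 32, 29, 17, 11, 35; E[W|do(B=-4)] = 22.
E[W|B=-4] averages over only the 4 units with B=-4 (C = 6, 5, 1, 7): W = 32, 29, 17, 35, mean 28.25.
Difference = 22 − 28.25 = -6.25.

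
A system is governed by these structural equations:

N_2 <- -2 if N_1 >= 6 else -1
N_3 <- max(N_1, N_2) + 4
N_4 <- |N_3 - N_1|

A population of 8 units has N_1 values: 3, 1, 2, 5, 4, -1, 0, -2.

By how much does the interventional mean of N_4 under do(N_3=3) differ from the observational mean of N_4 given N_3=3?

-2.25

The intervention sets N_3=3 in all 8 units regardless of N_1. Recomputing N_4 per unit gives 0, 2, 1, 2, 1, 4, 3, 5; average 2.25.
E[N_4|N_3=3] averages over only the 2 units with N_3=3 (N_1 = -1, -2): N_4 = 4, 5, mean 4.5.
Difference = 2.25 − 4.5 = -2.25.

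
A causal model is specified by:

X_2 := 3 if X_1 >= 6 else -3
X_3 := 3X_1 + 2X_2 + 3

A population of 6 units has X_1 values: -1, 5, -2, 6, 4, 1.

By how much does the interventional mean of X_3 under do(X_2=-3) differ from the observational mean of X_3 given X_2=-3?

do(X_2=-3) breaks X_2's dependence on X_1. With X_2=-3 fixed, X_3 across the units is -6, 12, -9, 15, 9, 0, mean 3.5.
Observing X_2=-3 restricts to units where X_2's equation naturally yields -3: X_1 ∈ {-1, 5, -2, 4, 1}. In that subpopulation X_3 = -6, 12, -9, 9, 0, mean 1.2.
Difference = 3.5 − 1.2 = 2.3.

2.3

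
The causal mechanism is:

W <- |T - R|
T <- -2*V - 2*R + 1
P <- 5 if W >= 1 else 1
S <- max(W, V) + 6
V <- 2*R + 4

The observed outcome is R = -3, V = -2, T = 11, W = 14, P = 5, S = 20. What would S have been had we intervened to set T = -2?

The intervention breaks the incoming arrows to T: T <- -2*V - 2*R + 1 no longer applies, and T = -2.
V = 2*R + 4  [with R=-3]  = -2
W = |T - R|  [with T=-2, R=-3]  = 1
S = max(W, V) + 6  [with W=1, V=-2]  = 7

7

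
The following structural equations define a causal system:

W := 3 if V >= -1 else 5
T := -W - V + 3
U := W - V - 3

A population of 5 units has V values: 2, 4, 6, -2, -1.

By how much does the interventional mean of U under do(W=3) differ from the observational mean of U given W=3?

0.95

do(W=3) breaks W's dependence on V. With W=3 fixed, U across the units is -2, -4, -6, 2, 1, mean -1.8.
Observing W=3 restricts to units where W's equation naturally yields 3: V ∈ {2, 4, 6, -1}. In that subpopulation U = -2, -4, -6, 1, mean -2.75.
Difference = -1.8 − (-2.75) = 0.95.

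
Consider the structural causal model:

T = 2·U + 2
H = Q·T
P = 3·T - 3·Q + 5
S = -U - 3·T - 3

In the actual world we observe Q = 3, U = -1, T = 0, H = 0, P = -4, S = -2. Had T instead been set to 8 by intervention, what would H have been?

The intervention breaks the incoming arrows to T: T = 2·U + 2 no longer applies, and T = 8.
H = Q·T  [with Q=3, T=8]  = 24

24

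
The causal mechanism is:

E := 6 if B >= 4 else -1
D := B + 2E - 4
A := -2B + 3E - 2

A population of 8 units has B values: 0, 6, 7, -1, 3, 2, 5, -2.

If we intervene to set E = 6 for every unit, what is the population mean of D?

Under do(E=6), E's equation is replaced by E=6 for every unit. Per-unit D: 8, 14, 15, 7, 11, 10, 13, 6. Mean = 10.5.

10.5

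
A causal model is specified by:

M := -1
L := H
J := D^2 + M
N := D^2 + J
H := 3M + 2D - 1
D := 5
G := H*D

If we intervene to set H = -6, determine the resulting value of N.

The intervention breaks the incoming arrows to H: H := 3M + 2D - 1 no longer applies, and H = -6.
No directed path runs from H to N, so N keeps its natural value.
J = D^2 + M  [with D=5, M=-1]  = 24
N = D^2 + J  [with D=5, J=24]  = 49

49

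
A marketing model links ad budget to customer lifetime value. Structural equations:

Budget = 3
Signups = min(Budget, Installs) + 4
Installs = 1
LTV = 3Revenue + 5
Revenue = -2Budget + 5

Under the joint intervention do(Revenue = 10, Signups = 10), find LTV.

35

The joint intervention fixes Revenue = 10, Signups = 10, removing each variable's own equation.
LTV = 3Revenue + 5  [with Revenue=10]  = 35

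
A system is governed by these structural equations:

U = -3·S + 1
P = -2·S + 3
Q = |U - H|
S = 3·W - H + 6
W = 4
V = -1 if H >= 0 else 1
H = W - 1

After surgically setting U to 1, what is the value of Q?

Under do(U=1), the mechanism U = -3·S + 1 is discarded; U is fixed at 1.
H = W - 1  [with W=4]  = 3
Q = |U - H|  [with U=1, H=3]  = 2

2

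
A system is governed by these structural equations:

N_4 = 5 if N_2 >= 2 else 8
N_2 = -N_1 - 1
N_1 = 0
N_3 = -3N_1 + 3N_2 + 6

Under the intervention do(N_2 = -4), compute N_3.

-6

The intervention breaks the incoming arrows to N_2: N_2 = -N_1 - 1 no longer applies, and N_2 = -4.
N_3 = -3N_1 + 3N_2 + 6  [with N_1=0, N_2=-4]  = -6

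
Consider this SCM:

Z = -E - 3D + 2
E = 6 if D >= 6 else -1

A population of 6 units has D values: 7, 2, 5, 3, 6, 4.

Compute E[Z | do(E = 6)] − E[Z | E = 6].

Under do(E=6), E's equation is replaced by E=6 for every unit. Per-unit Z: -25, -10, -19, -13, -22, -16. Mean = -17.5.
E[Z|E=6] averages over only the 2 units with E=6 (D = 7, 6): Z = -25, -22, mean -23.5.
Difference = -17.5 − (-23.5) = 6.

6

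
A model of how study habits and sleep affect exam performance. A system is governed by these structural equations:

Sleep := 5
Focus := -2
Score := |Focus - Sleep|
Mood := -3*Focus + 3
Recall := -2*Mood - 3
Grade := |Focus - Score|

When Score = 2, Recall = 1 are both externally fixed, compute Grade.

Setting Score = 2, Recall = 1 by intervention discards those variables' equations.
Grade = |Focus - Score|  [with Focus=-2, Score=2]  = 4

4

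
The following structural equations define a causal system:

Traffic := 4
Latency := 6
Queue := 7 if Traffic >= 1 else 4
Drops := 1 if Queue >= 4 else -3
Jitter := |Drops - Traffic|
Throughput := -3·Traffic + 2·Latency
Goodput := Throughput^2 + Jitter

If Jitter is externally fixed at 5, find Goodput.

5

Under do(Jitter=5), the mechanism Jitter := |Drops - Traffic| is discarded; Jitter is fixed at 5.
Throughput = -3·Traffic + 2·Latency  [with Traffic=4, Latency=6]  = 0
Goodput = Throughput^2 + Jitter  [with Throughput=0, Jitter=5]  = 5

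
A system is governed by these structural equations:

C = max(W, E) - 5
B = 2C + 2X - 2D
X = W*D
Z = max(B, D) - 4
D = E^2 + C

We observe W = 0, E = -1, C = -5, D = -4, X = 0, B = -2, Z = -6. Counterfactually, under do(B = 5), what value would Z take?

1

Intervening sets B = 5 and removes its equation (B = 2C + 2X - 2D).
C = max(W, E) - 5  [with W=0, E=-1]  = -5
D = E^2 + C  [with E=-1, C=-5]  = -4
Z = max(B, D) - 4  [with B=5, D=-4]  = 1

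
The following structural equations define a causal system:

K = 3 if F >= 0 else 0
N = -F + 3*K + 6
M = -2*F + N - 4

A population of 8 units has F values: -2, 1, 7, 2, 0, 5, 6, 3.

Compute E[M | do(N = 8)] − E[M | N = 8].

The intervention sets N=8 in all 8 units regardless of F. Recomputing M per unit gives 8, 2, -10, 0, 4, -6, -8, -2; average -1.5.
Observing N=8 restricts to units where N's equation naturally yields 8: F ∈ {-2, 7}. In that subpopulation M = 8, -10, mean -1.
Difference = -1.5 − (-1) = -0.5.

-0.5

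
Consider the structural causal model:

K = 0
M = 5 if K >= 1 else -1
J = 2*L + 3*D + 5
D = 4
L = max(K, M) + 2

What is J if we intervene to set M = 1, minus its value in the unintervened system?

do(M=1) replaces the equation M = 5 if K >= 1 else -1 with the constant M = 1.
L = max(K, M) + 2  [with K=0, M=1]  = 3
J = 2*L + 3*D + 5  [with L=3, D=4]  = 23
Without intervention: M = 5 if K >= 1 else -1  [with K=0]  = -1; L = max(K, M) + 2  [with K=0, M=-1]  = 2; J = 2*L + 3*D + 5  [with L=2, D=4]  = 21.
Change = 23 − 21 = 2.

2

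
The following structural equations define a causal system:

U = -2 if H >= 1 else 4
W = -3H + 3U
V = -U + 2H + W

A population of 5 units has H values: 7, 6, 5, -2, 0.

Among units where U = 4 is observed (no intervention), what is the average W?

15

E[W|U=4] averages over only the 2 units with U=4 (H = -2, 0): W = 18, 12, mean 15.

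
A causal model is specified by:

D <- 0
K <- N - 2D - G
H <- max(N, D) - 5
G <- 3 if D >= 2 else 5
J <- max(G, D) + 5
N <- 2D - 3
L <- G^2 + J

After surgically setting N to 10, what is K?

The intervention breaks the incoming arrows to N: N <- 2D - 3 no longer applies, and N = 10.
G = 3 if D >= 2 else 5  [with D=0]  = 5
K = N - 2D - G  [with N=10, D=0, G=5]  = 5

5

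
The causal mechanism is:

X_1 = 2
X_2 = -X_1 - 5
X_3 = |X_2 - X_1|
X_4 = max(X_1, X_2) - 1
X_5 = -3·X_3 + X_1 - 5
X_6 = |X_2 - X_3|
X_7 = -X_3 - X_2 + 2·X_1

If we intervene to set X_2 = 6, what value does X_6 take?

2

Under do(X_2=6), the mechanism X_2 = -X_1 - 5 is discarded; X_2 is fixed at 6.
X_3 = |X_2 - X_1|  [with X_2=6, X_1=2]  = 4
X_6 = |X_2 - X_3|  [with X_2=6, X_3=4]  = 2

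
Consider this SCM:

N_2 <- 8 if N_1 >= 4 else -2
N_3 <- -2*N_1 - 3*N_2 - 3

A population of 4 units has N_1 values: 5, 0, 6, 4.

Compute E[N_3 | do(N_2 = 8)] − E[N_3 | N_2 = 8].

The intervention sets N_2=8 in all 4 units regardless of N_1. Recomputing N_3 per unit gives -37, -27, -39, -35; average -34.5.
Observing N_2=8 restricts to units where N_2's equation naturally yields 8: N_1 ∈ {5, 6, 4}. In that subpopulation N_3 = -37, -39, -35, mean -37.
Difference = -34.5 − (-37) = 2.5.

2.5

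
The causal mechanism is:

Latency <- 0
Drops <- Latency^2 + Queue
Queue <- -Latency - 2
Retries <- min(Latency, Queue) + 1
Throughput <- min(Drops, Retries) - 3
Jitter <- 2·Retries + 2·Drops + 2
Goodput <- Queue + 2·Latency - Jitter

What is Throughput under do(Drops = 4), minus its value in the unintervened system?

1

The intervention breaks the incoming arrows to Drops: Drops <- Latency^2 + Queue no longer applies, and Drops = 4.
Queue = -Latency - 2  [with Latency=0]  = -2
Retries = min(Latency, Queue) + 1  [with Latency=0, Queue=-2]  = -1
Throughput = min(Drops, Retries) - 3  [with Drops=4, Retries=-1]  = -4
Without intervention: Queue = -Latency - 2  [with Latency=0]  = -2; Drops = Latency^2 + Queue  [with Latency=0, Queue=-2]  = -2; Retries = min(Latency, Queue) + 1  [with Latency=0, Queue=-2]  = -1; Throughput = min(Drops, Retries) - 3  [with Drops=-2, Retries=-1]  = -5.
Change = -4 − (-5) = 1.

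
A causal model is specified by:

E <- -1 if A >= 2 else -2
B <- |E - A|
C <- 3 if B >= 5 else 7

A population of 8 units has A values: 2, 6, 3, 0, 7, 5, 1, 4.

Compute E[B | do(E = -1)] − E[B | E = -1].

The intervention sets E=-1 in all 8 units regardless of A. Recomputing B per unit gives 3, 7, 4, 1, 8, 6, 2, 5; average 4.5.
E[B|E=-1] averages over only the 6 units with E=-1 (A = 2, 6, 3, 7, 5, 4): B = 3, 7, 4, 8, 6, 5, mean 5.5.
Difference = 4.5 − 5.5 = -1.

-1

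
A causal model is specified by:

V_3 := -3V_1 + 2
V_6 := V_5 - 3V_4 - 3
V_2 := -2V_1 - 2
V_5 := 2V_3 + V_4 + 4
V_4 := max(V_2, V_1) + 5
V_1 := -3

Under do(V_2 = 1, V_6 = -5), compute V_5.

Setting V_2 = 1, V_6 = -5 by intervention discards those variables' equations.
V_3 = -3V_1 + 2  [with V_1=-3]  = 11
V_4 = max(V_2, V_1) + 5  [with V_2=1, V_1=-3]  = 6
V_5 = 2V_3 + V_4 + 4  [with V_3=11, V_4=6]  = 32

32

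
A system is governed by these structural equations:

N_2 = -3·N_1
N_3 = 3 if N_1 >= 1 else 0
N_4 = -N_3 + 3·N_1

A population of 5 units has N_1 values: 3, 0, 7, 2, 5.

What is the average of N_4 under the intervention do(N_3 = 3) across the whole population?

7.2

do(N_3=3) breaks N_3's dependence on N_1. With N_3=3 fixed, N_4 across the units is 6, -3, 18, 3, 12, mean 7.2.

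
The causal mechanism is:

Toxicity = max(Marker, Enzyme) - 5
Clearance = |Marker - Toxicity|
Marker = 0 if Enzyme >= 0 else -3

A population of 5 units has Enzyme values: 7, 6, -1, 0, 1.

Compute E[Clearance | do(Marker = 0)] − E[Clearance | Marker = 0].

Every unit gets Marker=0 under the intervention. Clearance values become 2, 1, 5, 5, 4; E[Clearance|do(Marker=0)] = 3.4.
E[Clearance|Marker=0] averages over only the 4 units with Marker=0 (Enzyme = 7, 6, 0, 1): Clearance = 2, 1, 5, 4, mean 3.
Difference = 3.4 − 3 = 0.4.

0.4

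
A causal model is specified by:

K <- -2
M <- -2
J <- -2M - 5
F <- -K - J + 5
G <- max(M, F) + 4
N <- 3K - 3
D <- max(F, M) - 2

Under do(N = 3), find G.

do(N=3) replaces the equation N <- 3K - 3 with the constant N = 3.
Since G is not a descendant of the intervened variable, it is unaffected.
J = -2M - 5  [with M=-2]  = -1
F = -K - J + 5  [with K=-2, J=-1]  = 8
G = max(M, F) + 4  [with M=-2, F=8]  = 12

12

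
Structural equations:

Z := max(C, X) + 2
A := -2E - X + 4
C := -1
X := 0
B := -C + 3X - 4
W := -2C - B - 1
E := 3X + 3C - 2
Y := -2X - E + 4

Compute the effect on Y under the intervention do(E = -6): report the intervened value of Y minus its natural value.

do(E=-6) replaces the equation E := 3X + 3C - 2 with the constant E = -6.
Y = -2X - E + 4  [with X=0, E=-6]  = 10
Without intervention: E = 3X + 3C - 2  [with X=0, C=-1]  = -5; Y = -2X - E + 4  [with X=0, E=-5]  = 9.
Change = 10 − 9 = 1.

1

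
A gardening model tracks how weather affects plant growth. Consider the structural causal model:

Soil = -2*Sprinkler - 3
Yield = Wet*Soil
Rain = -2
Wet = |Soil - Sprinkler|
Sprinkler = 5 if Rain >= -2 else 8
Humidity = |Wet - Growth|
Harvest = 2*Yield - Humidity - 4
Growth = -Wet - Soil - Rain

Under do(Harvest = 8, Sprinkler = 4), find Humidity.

The joint intervention fixes Harvest = 8, Sprinkler = 4, removing each variable's own equation.
Soil = -2*Sprinkler - 3  [with Sprinkler=4]  = -11
Wet = |Soil - Sprinkler|  [with Soil=-11, Sprinkler=4]  = 15
Growth = -Wet - Soil - Rain  [with Wet=15, Soil=-11, Rain=-2]  = -2
Humidity = |Wet - Growth|  [with Wet=15, Growth=-2]  = 17

17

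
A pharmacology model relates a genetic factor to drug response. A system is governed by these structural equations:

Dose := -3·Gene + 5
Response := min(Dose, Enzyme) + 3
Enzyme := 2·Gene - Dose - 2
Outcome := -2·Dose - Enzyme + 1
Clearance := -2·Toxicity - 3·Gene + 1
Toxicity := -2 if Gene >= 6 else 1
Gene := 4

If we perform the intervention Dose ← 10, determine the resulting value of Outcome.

-15

Under do(Dose=10), the mechanism Dose := -3·Gene + 5 is discarded; Dose is fixed at 10.
Enzyme = 2·Gene - Dose - 2  [with Gene=4, Dose=10]  = -4
Outcome = -2·Dose - Enzyme + 1  [with Dose=10, Enzyme=-4]  = -15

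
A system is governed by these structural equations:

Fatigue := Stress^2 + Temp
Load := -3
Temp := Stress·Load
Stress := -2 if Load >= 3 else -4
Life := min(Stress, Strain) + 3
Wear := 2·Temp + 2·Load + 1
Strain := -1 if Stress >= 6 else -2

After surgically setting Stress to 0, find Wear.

-5

do(Stress=0) replaces the equation Stress := -2 if Load >= 3 else -4 with the constant Stress = 0.
Temp = Stress·Load  [with Stress=0, Load=-3]  = 0
Wear = 2·Temp + 2·Load + 1  [with Temp=0, Load=-3]  = -5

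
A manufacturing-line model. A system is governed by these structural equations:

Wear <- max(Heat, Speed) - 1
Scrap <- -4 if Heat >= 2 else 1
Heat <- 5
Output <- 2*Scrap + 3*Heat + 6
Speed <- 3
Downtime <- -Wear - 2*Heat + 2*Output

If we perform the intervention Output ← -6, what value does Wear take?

do(Output=-6) replaces the equation Output <- 2*Scrap + 3*Heat + 6 with the constant Output = -6.
Wear is not downstream of the intervention, so its value is determined by the original equations.
Wear = max(Heat, Speed) - 1  [with Heat=5, Speed=3]  = 4

4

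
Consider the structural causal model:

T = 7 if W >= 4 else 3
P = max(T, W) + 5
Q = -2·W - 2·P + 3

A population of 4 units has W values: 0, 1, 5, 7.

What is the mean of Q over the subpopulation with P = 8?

E[Q|P=8] averages over only the 2 units with P=8 (W = 0, 1): Q = -13, -15, mean -14.

-14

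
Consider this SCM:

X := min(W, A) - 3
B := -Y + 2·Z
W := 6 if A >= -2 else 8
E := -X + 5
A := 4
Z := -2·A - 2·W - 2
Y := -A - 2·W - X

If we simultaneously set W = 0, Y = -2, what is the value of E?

8

Setting W = 0, Y = -2 by intervention discards those variables' equations.
X = min(W, A) - 3  [with W=0, A=4]  = -3
E = -X + 5  [with X=-3]  = 8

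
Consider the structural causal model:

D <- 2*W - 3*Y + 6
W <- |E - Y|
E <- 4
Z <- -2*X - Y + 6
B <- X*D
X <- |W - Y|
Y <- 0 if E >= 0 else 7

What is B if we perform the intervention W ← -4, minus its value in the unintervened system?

-64

The intervention breaks the incoming arrows to W: W <- |E - Y| no longer applies, and W = -4.
Y = 0 if E >= 0 else 7  [with E=4]  = 0
X = |W - Y|  [with W=-4, Y=0]  = 4
D = 2*W - 3*Y + 6  [with W=-4, Y=0]  = -2
B = X*D  [with X=4, D=-2]  = -8
Without intervention: Y = 0 if E >= 0 else 7  [with E=4]  = 0; W = |E - Y|  [with E=4, Y=0]  = 4; X = |W - Y|  [with W=4, Y=0]  = 4; D = 2*W - 3*Y + 6  [with W=4, Y=0]  = 14; B = X*D  [with X=4, D=14]  = 56.
Change = -8 − 56 = -64.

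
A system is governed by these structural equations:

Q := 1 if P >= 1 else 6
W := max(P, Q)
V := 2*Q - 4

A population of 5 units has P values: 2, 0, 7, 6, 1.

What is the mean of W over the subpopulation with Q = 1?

4

E[W|Q=1] averages over only the 4 units with Q=1 (P = 2, 7, 6, 1): W = 2, 7, 6, 1, mean 4.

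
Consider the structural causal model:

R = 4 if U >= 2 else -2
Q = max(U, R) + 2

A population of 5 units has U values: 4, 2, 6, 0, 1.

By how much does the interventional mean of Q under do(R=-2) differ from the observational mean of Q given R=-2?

2.1

Under do(R=-2), R's equation is replaced by R=-2 for every unit. Per-unit Q: 6, 4, 8, 2, 3. Mean = 4.6.
Conditioning on R=-2 selects the 2 unit(s) with U ∈ {0, 1}. Their Q values: 2, 3. Mean = 2.5.
Difference = 4.6 − 2.5 = 2.1.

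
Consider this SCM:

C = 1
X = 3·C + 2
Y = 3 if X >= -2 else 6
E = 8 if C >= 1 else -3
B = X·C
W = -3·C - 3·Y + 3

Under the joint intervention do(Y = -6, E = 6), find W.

18

Setting Y = -6, E = 6 by intervention discards those variables' equations.
W = -3·C - 3·Y + 3  [with C=1, Y=-6]  = 18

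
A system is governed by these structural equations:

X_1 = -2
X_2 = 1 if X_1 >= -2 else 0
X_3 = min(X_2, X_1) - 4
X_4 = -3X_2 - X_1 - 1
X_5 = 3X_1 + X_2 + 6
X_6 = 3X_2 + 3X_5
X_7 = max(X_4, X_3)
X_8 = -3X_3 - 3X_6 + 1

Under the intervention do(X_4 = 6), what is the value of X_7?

6

The intervention breaks the incoming arrows to X_4: X_4 = -3X_2 - X_1 - 1 no longer applies, and X_4 = 6.
X_2 = 1 if X_1 >= -2 else 0  [with X_1=-2]  = 1
X_3 = min(X_2, X_1) - 4  [with X_2=1, X_1=-2]  = -6
X_7 = max(X_4, X_3)  [with X_4=6, X_3=-6]  = 6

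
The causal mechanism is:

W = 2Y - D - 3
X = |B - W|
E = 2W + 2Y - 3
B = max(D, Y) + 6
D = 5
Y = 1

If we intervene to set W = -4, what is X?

The intervention breaks the incoming arrows to W: W = 2Y - D - 3 no longer applies, and W = -4.
B = max(D, Y) + 6  [with D=5, Y=1]  = 11
X = |B - W|  [with B=11, W=-4]  = 15

15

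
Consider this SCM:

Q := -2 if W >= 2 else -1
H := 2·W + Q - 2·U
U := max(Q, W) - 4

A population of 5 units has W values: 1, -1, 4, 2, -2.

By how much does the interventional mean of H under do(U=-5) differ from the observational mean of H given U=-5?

4.2

do(U=-5) breaks U's dependence on W. With U=-5 fixed, H across the units is 11, 7, 16, 12, 5, mean 10.2.
Observing U=-5 restricts to units where U's equation naturally yields -5: W ∈ {-1, -2}. In that subpopulation H = 7, 5, mean 6.
Difference = 10.2 − 6 = 4.2.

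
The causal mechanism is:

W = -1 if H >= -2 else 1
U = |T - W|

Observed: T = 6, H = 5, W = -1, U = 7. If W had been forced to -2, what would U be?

8

The intervention breaks the incoming arrows to W: W = -1 if H >= -2 else 1 no longer applies, and W = -2.
U = |T - W|  [with T=6, W=-2]  = 8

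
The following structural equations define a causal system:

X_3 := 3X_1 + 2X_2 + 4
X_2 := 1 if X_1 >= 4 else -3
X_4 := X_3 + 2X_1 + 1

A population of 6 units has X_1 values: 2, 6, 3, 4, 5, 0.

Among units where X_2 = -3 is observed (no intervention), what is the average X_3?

E[X_3|X_2=-3] averages over only the 3 units with X_2=-3 (X_1 = 2, 3, 0): X_3 = 4, 7, -2, mean 3.

3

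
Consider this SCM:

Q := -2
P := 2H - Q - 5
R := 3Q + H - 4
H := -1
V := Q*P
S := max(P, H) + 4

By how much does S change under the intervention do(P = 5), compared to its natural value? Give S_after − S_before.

The intervention breaks the incoming arrows to P: P := 2H - Q - 5 no longer applies, and P = 5.
S = max(P, H) + 4  [with P=5, H=-1]  = 9
Without intervention: P = 2H - Q - 5  [with H=-1, Q=-2]  = -5; S = max(P, H) + 4  [with P=-5, H=-1]  = 3.
Change = 9 − 3 = 6.

6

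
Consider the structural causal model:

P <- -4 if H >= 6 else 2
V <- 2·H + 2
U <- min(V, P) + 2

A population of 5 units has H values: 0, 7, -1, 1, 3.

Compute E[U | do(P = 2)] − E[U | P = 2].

The intervention sets P=2 in all 5 units regardless of H. Recomputing U per unit gives 4, 4, 2, 4, 4; average 3.6.
Observing P=2 restricts to units where P's equation naturally yields 2: H ∈ {0, -1, 1, 3}. In that subpopulation U = 4, 2, 4, 4, mean 3.5.
Difference = 3.6 − 3.5 = 0.1.

0.1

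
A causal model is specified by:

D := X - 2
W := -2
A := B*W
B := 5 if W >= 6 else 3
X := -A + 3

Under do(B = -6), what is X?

-9

Under do(B=-6), the mechanism B := 5 if W >= 6 else 3 is discarded; B is fixed at -6.
A = B*W  [with B=-6, W=-2]  = 12
X = -A + 3  [with A=12]  = -9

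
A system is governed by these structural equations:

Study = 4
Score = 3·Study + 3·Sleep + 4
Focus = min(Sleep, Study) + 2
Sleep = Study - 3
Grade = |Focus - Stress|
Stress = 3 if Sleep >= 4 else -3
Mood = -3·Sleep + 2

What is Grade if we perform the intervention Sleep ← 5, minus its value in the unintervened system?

-3

Under do(Sleep=5), the mechanism Sleep = Study - 3 is discarded; Sleep is fixed at 5.
Stress = 3 if Sleep >= 4 else -3  [with Sleep=5]  = 3
Focus = min(Sleep, Study) + 2  [with Sleep=5, Study=4]  = 6
Grade = |Focus - Stress|  [with Focus=6, Stress=3]  = 3
Without intervention: Sleep = Study - 3  [with Study=4]  = 1; Stress = 3 if Sleep >= 4 else -3  [with Sleep=1]  = -3; Focus = min(Sleep, Study) + 2  [with Sleep=1, Study=4]  = 3; Grade = |Focus - Stress|  [with Focus=3, Stress=-3]  = 6.
Change = 3 − 6 = -3.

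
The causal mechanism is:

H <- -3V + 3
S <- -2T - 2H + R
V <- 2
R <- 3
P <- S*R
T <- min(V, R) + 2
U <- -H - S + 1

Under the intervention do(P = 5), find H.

-3

do(P=5) replaces the equation P <- S*R with the constant P = 5.
No directed path runs from P to H, so H keeps its natural value.
H = -3V + 3  [with V=2]  = -3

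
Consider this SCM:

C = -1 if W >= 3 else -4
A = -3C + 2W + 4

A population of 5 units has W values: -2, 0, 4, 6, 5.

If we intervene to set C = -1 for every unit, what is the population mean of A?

Under do(C=-1), C's equation is replaced by C=-1 for every unit. Per-unit A: 3, 7, 15, 19, 17. Mean = 12.2.

12.2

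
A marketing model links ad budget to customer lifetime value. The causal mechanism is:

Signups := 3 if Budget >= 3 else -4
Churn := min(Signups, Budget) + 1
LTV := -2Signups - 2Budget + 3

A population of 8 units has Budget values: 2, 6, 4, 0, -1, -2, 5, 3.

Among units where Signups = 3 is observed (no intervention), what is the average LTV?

E[LTV|Signups=3] averages over only the 4 units with Signups=3 (Budget = 6, 4, 5, 3): LTV = -15, -11, -13, -9, mean -12.

-12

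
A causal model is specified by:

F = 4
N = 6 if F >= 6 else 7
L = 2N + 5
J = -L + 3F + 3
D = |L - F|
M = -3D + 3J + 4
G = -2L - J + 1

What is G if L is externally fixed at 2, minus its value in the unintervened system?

The intervention breaks the incoming arrows to L: L = 2N + 5 no longer applies, and L = 2.
J = -L + 3F + 3  [with L=2, F=4]  = 13
G = -2L - J + 1  [with L=2, J=13]  = -16
Without intervention: N = 6 if F >= 6 else 7  [with F=4]  = 7; L = 2N + 5  [with N=7]  = 19; J = -L + 3F + 3  [with L=19, F=4]  = -4; G = -2L - J + 1  [with L=19, J=-4]  = -33.
Change = -16 − (-33) = 17.

17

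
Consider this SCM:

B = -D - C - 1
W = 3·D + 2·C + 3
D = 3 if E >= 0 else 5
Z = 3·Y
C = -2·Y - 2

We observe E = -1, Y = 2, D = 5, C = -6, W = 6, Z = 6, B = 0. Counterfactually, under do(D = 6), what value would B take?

The intervention breaks the incoming arrows to D: D = 3 if E >= 0 else 5 no longer applies, and D = 6.
C = -2·Y - 2  [with Y=2]  = -6
B = -D - C - 1  [with D=6, C=-6]  = -1

-1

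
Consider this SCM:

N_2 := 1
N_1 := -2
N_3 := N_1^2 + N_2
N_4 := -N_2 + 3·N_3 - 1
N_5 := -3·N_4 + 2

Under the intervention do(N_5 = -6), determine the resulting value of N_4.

13

The intervention breaks the incoming arrows to N_5: N_5 := -3·N_4 + 2 no longer applies, and N_5 = -6.
Since N_4 is not a descendant of the intervened variable, it is unaffected.
N_3 = N_1^2 + N_2  [with N_1=-2, N_2=1]  = 5
N_4 = -N_2 + 3·N_3 - 1  [with N_2=1, N_3=5]  = 13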